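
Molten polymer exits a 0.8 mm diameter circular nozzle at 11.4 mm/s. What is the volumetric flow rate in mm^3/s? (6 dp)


A = pi*(0.8/2)^2 = 0.50265482 mm^2
Q = 0.50265482 * 11.4 = 5.730265 mm^3/s


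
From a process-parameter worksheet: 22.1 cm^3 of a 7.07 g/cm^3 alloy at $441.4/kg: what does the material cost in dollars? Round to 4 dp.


Mass = 22.1*7.07/1000 = 0.156247 kg
Cost = 0.156247 * 441.4 = 68.9674 $


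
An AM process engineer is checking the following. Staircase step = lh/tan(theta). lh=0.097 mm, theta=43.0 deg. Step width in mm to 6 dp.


step = 0.097 / tan(43.0) = 0.10402 mm


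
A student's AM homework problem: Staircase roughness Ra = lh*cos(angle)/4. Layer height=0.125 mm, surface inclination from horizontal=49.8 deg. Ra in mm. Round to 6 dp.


Ra = 0.125 * cos(49.8) / 4 = 0.020171 mm


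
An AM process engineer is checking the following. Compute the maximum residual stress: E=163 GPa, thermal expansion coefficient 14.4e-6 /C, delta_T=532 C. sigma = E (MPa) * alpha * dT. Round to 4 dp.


sigma = 163*1000 * 14.4e-6 * 532 = 1248.7104 MPa


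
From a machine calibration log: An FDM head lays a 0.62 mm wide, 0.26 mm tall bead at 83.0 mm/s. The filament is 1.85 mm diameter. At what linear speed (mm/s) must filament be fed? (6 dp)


Q = 0.62 * 0.26 * 83.0 = 13.3796 mm^3/s
A_fil = pi*(1.85/2)^2 = 2.68802521 mm^2
v_feed = 13.3796 / 2.68802521 = 4.977483 mm/s


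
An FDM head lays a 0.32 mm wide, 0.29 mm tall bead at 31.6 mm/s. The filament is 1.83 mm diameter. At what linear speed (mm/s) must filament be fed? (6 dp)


Q = 0.32 * 0.29 * 31.6 = 2.93248 mm^3/s
A_fil = pi*(1.83/2)^2 = 2.63021991 mm^2
v_feed = 2.93248 / 2.63021991 = 1.114918 mm/s


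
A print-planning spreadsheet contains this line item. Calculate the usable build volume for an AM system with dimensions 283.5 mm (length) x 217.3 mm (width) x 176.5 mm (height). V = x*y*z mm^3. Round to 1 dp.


V = 283.5 * 217.3 * 176.5 = 10873203.1 mm^3


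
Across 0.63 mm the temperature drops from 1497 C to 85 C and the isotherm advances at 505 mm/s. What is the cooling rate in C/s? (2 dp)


G = (1497-85)/0.63 = 2241.26984127 C/mm
CR = 2241.26984127 * 505 = 1131841.27 C/s


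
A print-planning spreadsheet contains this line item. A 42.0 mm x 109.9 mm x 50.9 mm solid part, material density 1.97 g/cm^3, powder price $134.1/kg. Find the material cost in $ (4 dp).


V = 42.0 * 109.9 * 50.9 = 234944.22 mm^3 = 234.94422 cm^3
Mass = 234.94422 * 1.97 / 1000 = 0.46284011 kg
Cost = 0.46284011 * 134.1 = 62.0669 $


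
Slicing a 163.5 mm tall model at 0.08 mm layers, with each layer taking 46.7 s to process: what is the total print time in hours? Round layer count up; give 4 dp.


Layers = ceil(163.5/0.08) = 2044
t = 2044 * 46.7 / 3600 = 26.5152 hrs


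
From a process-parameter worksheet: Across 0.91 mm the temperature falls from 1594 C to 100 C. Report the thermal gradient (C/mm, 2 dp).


G = (1594-100)/0.91 = 1641.76 C/mm


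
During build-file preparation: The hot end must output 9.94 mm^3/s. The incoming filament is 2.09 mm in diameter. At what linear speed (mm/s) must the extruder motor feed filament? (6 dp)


A = pi*(2.09/2)^2 = 3.430698
v = 9.94 / 3.430698 = 2.89737 mm/s


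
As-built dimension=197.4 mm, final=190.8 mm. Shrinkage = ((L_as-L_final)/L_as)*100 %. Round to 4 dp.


Shrinkage = ((197.4-190.8)/197.4)*100 = 3.3435 %


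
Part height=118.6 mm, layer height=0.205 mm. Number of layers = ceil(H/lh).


Layers = ceil(118.6/0.205) = 579


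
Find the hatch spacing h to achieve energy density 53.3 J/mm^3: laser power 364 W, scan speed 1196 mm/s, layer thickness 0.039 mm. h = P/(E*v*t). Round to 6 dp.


h = 364 / (53.3*1196*0.039) = 0.146413 mm


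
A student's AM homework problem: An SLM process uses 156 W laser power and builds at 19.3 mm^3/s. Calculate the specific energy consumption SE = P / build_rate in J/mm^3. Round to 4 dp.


SE = 156 / 19.3 = 8.0829 J/mm^3


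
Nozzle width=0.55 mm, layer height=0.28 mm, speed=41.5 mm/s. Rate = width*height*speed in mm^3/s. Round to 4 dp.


Rate = 0.55 * 0.28 * 41.5 = 6.391 mm^3/s


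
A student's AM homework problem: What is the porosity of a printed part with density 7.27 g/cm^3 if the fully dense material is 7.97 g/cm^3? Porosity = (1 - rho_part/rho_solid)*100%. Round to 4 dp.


Porosity = (1-7.27/7.97)*100 = 8.7829 %


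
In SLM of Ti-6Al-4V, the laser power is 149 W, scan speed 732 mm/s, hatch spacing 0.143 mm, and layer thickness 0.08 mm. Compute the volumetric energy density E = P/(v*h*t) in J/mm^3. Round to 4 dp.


E = 149 / (732*0.143*0.08) = 17.793 J/mm^3


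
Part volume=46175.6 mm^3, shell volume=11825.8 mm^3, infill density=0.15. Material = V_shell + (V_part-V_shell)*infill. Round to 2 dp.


V_infill = (46175.6 - 11825.8) * 0.15 = 5152.47
V_total = 11825.8 + 5152.47 = 16978.27 mm^3


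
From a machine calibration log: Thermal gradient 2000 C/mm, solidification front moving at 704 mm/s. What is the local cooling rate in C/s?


CR = 2000 * 704 = 1408000 C/s


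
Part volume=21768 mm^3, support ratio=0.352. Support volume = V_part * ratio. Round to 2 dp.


V_support = 21768 * 0.352 = 7662.34 mm^3


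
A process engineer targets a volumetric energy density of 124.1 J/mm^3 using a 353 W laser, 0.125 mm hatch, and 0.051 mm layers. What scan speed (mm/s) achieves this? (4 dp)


v = 353 / (124.1*0.125*0.051) = 446.193 mm/s


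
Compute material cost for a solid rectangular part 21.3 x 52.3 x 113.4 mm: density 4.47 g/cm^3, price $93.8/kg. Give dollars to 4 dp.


V = 21.3 * 52.3 * 113.4 = 126326.466 mm^3 = 126.326466 cm^3
Mass = 126.326466 * 4.47 / 1000 = 0.5646793 kg
Cost = 0.5646793 * 93.8 = 52.9669 $


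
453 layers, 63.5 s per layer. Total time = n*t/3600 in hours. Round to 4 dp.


t = 453 * 63.5 / 3600 = 7.9904 hrs


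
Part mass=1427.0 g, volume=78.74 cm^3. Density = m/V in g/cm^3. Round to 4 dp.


rho = 1427.0 / 78.74 = 18.1229 g/cm^3


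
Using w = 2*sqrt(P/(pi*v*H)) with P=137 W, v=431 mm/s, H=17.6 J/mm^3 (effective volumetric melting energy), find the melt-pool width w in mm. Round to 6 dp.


w = 2*sqrt(137/(pi*431*17.6)) = 0.151642 mm


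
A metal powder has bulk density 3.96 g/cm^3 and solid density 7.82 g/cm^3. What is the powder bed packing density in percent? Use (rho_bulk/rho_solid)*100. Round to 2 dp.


Packing = (3.96/7.82)*100 = 50.64 %


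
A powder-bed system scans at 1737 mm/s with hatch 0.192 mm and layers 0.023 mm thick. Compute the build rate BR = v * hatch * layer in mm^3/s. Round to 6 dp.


Rate = 1737 * 0.192 * 0.023 = 7.670592 mm^3/s


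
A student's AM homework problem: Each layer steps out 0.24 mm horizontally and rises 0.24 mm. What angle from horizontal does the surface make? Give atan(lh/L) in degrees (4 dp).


angle = atan(0.24/0.24) = 45.0 degrees


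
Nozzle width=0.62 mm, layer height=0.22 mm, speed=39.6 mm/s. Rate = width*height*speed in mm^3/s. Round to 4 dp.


Rate = 0.62 * 0.22 * 39.6 = 5.4014 mm^3/s


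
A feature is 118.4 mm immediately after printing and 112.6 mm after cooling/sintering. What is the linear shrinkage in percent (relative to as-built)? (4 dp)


Shrinkage = ((118.4-112.6)/118.4)*100 = 4.8986 %


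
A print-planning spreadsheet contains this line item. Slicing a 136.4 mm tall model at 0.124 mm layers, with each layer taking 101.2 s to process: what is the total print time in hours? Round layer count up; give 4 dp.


Layers = ceil(136.4/0.124) = 1100
t = 1100 * 101.2 / 3600 = 30.9222 hrs


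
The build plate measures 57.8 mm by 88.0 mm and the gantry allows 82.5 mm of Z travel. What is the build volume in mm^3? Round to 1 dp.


V = 57.8 * 88.0 * 82.5 = 419628.0 mm^3


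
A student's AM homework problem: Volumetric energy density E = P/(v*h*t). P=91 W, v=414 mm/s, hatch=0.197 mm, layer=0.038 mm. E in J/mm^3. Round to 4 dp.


E = 91 / (414*0.197*0.038) = 29.3624 J/mm^3


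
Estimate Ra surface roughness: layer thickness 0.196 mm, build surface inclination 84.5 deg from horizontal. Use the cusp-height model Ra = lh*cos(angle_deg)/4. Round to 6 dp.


Ra = 0.196 * cos(84.5) / 4 = 0.004696 mm


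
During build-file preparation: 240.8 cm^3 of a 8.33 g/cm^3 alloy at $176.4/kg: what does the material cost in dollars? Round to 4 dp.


Mass = 240.8*8.33/1000 = 2.005864 kg
Cost = 2.005864 * 176.4 = 353.8344 $


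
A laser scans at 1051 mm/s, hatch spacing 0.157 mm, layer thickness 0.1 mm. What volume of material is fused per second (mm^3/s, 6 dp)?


Rate = 1051 * 0.157 * 0.1 = 16.5007 mm^3/s


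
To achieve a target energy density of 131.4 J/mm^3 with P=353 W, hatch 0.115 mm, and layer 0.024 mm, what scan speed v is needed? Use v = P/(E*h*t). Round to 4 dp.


v = 353 / (131.4*0.115*0.024) = 973.3527 mm/s


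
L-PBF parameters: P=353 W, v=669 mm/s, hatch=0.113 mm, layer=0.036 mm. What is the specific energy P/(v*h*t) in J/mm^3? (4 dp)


Build rate = 669 * 0.113 * 0.036 = 2.721492 mm^3/s
SE = 353 / 2.721492 = 129.7083 J/mm^3


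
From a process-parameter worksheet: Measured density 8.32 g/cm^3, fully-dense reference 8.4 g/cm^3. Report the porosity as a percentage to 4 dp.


Porosity = (1-8.32/8.4)*100 = 0.9524 %


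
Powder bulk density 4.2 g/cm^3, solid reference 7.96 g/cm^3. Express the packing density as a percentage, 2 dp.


Packing = (4.2/7.96)*100 = 52.76 %


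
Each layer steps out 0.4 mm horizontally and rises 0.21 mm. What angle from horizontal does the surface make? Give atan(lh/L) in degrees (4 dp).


angle = atan(0.21/0.4) = 27.6995 degrees


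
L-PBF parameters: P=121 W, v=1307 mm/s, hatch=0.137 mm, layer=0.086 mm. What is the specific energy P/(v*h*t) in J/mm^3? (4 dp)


Build rate = 1307 * 0.137 * 0.086 = 15.399074 mm^3/s
SE = 121 / 15.399074 = 7.8576 J/mm^3


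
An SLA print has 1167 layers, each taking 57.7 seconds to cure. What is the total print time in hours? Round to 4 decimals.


t = 1167 * 57.7 / 3600 = 18.7044 hrs


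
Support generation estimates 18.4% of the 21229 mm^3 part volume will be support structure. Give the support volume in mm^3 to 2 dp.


V_support = 21229 * 0.184 = 3906.14 mm^3


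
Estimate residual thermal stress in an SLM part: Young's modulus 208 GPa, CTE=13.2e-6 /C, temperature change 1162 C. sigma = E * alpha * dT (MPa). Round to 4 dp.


sigma = 208*1000 * 13.2e-6 * 1162 = 3190.3872 MPa


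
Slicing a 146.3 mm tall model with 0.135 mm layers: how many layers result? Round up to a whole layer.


Layers = ceil(146.3/0.135) = 1084


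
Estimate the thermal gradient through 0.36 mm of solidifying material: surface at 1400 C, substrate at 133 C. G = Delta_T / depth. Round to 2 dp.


G = (1400-133)/0.36 = 3519.44 C/mm


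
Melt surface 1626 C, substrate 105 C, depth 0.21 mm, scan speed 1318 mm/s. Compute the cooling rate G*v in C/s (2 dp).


G = (1626-105)/0.21 = 7242.85714286 C/mm
CR = 7242.85714286 * 1318 = 9546085.71 C/s


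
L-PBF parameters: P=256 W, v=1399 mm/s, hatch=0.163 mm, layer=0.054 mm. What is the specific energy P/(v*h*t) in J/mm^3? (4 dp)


Build rate = 1399 * 0.163 * 0.054 = 12.313998 mm^3/s
SE = 256 / 12.313998 = 20.7893 J/mm^3


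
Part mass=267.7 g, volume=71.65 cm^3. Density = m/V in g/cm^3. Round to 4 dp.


rho = 267.7 / 71.65 = 3.7362 g/cm^3


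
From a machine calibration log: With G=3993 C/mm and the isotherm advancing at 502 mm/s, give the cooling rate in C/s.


CR = 3993 * 502 = 2004486 C/s


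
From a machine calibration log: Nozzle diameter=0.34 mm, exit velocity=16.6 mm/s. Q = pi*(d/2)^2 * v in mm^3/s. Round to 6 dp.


A = pi*(0.34/2)^2 = 0.09079203 mm^2
Q = 0.09079203 * 16.6 = 1.507148 mm^3/s


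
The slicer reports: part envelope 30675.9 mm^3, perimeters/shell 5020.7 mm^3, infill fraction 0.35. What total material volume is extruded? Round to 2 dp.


V_infill = (30675.9 - 5020.7) * 0.35 = 8979.32
V_total = 5020.7 + 8979.32 = 14000.02 mm^3


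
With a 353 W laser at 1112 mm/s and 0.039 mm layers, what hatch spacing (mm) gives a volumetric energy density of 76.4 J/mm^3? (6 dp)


h = 353 / (76.4*1112*0.039) = 0.10654 mm


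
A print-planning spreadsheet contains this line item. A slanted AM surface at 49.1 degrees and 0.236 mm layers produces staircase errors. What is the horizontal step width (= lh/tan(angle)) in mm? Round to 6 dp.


step = 0.236 / tan(49.1) = 0.20443 mm


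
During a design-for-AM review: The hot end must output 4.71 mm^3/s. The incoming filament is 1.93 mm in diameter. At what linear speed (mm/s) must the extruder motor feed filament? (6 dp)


A = pi*(1.93/2)^2 = 2.92553
v = 4.71 / 2.92553 = 1.609965 mm/s


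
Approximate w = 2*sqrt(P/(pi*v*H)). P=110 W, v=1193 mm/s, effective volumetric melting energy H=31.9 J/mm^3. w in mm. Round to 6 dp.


w = 2*sqrt(110/(pi*1193*31.9)) = 0.060665 mm


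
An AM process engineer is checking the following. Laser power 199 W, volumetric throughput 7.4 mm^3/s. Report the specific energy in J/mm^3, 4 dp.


SE = 199 / 7.4 = 26.8919 J/mm^3


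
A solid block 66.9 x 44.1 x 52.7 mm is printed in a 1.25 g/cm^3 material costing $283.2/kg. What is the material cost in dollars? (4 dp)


V = 66.9 * 44.1 * 52.7 = 155480.283 mm^3 = 155.480283 cm^3
Mass = 155.480283 * 1.25 / 1000 = 0.19435035 kg
Cost = 0.19435035 * 283.2 = 55.04 $


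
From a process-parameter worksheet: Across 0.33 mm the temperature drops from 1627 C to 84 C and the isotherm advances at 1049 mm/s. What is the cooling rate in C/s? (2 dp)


G = (1627-84)/0.33 = 4675.75757576 C/mm
CR = 4675.75757576 * 1049 = 4904869.7 C/s


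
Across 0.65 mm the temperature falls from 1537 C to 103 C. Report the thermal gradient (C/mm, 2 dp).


G = (1537-103)/0.65 = 2206.15 C/mm


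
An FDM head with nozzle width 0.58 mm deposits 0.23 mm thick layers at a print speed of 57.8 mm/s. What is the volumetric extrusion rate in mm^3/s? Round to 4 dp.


Rate = 0.58 * 0.23 * 57.8 = 7.7105 mm^3/s


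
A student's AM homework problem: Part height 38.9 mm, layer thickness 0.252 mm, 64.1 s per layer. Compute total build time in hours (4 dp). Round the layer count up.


Layers = ceil(38.9/0.252) = 155
t = 155 * 64.1 / 3600 = 2.7599 hrs


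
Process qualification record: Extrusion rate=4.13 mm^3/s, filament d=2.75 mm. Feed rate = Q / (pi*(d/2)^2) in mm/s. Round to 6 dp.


A = pi*(2.75/2)^2 = 5.939574
v = 4.13 / 5.939574 = 0.695336 mm/s


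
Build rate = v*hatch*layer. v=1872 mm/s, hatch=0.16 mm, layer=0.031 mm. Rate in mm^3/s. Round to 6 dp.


Rate = 1872 * 0.16 * 0.031 = 9.28512 mm^3/s


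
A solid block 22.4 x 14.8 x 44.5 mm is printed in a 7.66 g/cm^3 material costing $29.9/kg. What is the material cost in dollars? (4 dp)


V = 22.4 * 14.8 * 44.5 = 14752.64 mm^3 = 14.75264 cm^3
Mass = 14.75264 * 7.66 / 1000 = 0.11300522 kg
Cost = 0.11300522 * 29.9 = 3.3789 $


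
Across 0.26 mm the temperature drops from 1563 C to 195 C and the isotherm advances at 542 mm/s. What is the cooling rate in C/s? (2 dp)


G = (1563-195)/0.26 = 5261.53846154 C/mm
CR = 5261.53846154 * 542 = 2851753.85 C/s


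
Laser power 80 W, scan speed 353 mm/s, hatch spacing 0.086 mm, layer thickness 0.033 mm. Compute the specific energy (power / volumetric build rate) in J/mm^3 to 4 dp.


Build rate = 353 * 0.086 * 0.033 = 1.001814 mm^3/s
SE = 80 / 1.001814 = 79.8551 J/mm^3


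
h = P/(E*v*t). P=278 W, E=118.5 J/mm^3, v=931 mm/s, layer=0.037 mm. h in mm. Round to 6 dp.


h = 278 / (118.5*931*0.037) = 0.068104 mm


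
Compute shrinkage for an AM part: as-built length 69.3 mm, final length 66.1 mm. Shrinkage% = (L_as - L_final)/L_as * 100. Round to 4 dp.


Shrinkage = ((69.3-66.1)/69.3)*100 = 4.6176 %


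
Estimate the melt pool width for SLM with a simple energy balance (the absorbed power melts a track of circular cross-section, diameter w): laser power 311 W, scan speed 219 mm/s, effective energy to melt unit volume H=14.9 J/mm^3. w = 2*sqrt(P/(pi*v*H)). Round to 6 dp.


w = 2*sqrt(311/(pi*219*14.9)) = 0.348353 mm


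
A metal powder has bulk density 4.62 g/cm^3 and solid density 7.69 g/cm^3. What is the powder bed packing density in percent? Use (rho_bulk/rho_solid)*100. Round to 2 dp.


Packing = (4.62/7.69)*100 = 60.08 %


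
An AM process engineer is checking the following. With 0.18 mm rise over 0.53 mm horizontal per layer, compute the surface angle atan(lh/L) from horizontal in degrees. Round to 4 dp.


angle = atan(0.18/0.53) = 18.7587 degrees


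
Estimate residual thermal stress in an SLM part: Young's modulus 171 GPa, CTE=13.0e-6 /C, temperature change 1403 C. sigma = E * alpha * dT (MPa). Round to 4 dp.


sigma = 171*1000 * 13.0e-6 * 1403 = 3118.869 MPa


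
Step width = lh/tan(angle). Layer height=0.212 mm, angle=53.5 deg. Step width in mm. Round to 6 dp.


step = 0.212 / tan(53.5) = 0.156872 mm


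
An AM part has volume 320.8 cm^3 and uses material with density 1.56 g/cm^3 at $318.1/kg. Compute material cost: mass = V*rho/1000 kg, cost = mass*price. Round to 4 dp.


Mass = 320.8*1.56/1000 = 0.500448 kg
Cost = 0.500448 * 318.1 = 159.1925 $


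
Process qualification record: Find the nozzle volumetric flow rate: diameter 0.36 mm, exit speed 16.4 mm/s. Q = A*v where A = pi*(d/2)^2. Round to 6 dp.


A = pi*(0.36/2)^2 = 0.1017876 mm^2
Q = 0.1017876 * 16.4 = 1.669317 mm^3/s


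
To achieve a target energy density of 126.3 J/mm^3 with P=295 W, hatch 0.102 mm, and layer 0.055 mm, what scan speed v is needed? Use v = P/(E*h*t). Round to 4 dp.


v = 295 / (126.3*0.102*0.055) = 416.3473 mm/s


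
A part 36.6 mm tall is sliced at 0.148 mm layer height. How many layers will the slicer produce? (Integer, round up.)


Layers = ceil(36.6/0.148) = 248


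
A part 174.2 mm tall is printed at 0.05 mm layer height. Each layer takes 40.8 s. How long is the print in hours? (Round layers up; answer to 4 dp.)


Layers = ceil(174.2/0.05) = 3484
t = 3484 * 40.8 / 3600 = 39.4853 hrs


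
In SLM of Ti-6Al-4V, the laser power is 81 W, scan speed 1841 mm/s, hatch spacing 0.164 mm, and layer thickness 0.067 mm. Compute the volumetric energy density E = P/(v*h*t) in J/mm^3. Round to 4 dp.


E = 81 / (1841*0.164*0.067) = 4.0042 J/mm^3


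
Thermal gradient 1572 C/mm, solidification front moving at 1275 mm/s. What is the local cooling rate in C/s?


CR = 1572 * 1275 = 2004300 C/s


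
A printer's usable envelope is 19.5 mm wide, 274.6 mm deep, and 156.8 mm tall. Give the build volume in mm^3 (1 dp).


V = 19.5 * 274.6 * 156.8 = 839617.0 mm^3


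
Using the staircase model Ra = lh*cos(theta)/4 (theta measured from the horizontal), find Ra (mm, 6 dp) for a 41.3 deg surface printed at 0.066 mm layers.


Ra = 0.066 * cos(41.3) / 4 = 0.012396 mm


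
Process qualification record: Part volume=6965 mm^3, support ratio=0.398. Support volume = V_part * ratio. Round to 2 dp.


V_support = 6965 * 0.398 = 2772.07 mm^3


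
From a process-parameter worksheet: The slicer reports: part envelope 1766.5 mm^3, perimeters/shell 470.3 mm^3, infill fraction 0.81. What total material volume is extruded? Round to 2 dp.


V_infill = (1766.5 - 470.3) * 0.81 = 1049.92
V_total = 470.3 + 1049.92 = 1520.22 mm^3


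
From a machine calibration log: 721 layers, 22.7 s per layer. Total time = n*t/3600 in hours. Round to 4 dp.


t = 721 * 22.7 / 3600 = 4.5463 hrs


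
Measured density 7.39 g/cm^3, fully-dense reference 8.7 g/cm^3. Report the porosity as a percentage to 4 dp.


Porosity = (1-7.39/8.7)*100 = 15.0575 %


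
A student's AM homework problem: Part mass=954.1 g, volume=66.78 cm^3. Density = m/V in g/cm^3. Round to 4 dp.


rho = 954.1 / 66.78 = 14.2872 g/cm^3


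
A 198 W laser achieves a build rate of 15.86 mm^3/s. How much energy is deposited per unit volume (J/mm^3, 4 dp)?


SE = 198 / 15.86 = 12.4842 J/mm^3


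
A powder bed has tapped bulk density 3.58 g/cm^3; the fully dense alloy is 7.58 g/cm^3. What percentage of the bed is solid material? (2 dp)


Packing = (3.58/7.58)*100 = 47.23 %


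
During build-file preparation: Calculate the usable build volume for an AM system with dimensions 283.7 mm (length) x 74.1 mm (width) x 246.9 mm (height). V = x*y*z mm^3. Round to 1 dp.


V = 283.7 * 74.1 * 246.9 = 5190373.8 mm^3


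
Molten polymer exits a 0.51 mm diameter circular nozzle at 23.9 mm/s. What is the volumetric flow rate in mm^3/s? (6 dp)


A = pi*(0.51/2)^2 = 0.20428206 mm^2
Q = 0.20428206 * 23.9 = 4.882341 mm^3/s


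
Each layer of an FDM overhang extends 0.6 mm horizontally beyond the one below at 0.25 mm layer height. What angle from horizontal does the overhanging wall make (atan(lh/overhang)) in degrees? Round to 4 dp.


angle = atan(0.25/0.6) = 22.6199 degrees


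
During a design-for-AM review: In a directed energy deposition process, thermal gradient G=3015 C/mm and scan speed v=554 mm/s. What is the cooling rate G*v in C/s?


CR = 3015 * 554 = 1670310 C/s


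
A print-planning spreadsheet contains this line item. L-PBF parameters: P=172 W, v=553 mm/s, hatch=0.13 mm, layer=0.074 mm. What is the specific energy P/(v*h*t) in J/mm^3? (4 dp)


Build rate = 553 * 0.13 * 0.074 = 5.31986 mm^3/s
SE = 172 / 5.31986 = 32.3317 J/mm^3


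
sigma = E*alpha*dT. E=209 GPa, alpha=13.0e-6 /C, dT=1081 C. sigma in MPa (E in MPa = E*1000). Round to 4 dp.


sigma = 209*1000 * 13.0e-6 * 1081 = 2937.077 MPa


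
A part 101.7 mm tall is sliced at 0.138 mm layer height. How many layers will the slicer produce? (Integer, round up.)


Layers = ceil(101.7/0.138) = 737


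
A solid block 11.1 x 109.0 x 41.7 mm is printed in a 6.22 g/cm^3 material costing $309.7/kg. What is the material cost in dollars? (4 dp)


V = 11.1 * 109.0 * 41.7 = 50452.83 mm^3 = 50.45283 cm^3
Mass = 50.45283 * 6.22 / 1000 = 0.3138166 kg
Cost = 0.3138166 * 309.7 = 97.189 $


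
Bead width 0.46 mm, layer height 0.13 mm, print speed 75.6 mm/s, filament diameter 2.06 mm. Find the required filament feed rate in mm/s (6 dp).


Q = 0.46 * 0.13 * 75.6 = 4.52088 mm^3/s
A_fil = pi*(2.06/2)^2 = 3.33291565 mm^2
v_feed = 4.52088 / 3.33291565 = 1.356434 mm/s


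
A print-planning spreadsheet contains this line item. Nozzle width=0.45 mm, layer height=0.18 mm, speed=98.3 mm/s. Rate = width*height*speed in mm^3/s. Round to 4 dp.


Rate = 0.45 * 0.18 * 98.3 = 7.9623 mm^3/s


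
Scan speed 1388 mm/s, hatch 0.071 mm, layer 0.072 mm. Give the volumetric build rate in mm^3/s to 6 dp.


Rate = 1388 * 0.071 * 0.072 = 7.095456 mm^3/s


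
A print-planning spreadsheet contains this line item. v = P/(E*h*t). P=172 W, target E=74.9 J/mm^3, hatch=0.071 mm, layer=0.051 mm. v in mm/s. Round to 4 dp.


v = 172 / (74.9*0.071*0.051) = 634.1881 mm/s


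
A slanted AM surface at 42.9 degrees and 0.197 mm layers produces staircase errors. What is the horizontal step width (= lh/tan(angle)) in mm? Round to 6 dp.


step = 0.197 / tan(42.9) = 0.211997 mm


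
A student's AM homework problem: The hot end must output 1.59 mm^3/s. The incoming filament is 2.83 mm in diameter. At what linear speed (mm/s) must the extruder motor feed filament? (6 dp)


A = pi*(2.83/2)^2 = 6.290175
v = 1.59 / 6.290175 = 0.252775 mm/s


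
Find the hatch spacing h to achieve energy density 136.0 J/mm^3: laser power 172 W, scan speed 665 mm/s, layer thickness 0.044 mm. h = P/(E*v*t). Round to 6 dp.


h = 172 / (136.0*665*0.044) = 0.043223 mm


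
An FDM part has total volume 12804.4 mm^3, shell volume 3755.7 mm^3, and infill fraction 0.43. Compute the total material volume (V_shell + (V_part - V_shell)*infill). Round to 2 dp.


V_infill = (12804.4 - 3755.7) * 0.43 = 3890.94
V_total = 3755.7 + 3890.94 = 7646.64 mm^3


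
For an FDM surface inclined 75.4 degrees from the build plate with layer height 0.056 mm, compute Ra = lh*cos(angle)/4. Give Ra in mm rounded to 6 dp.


Ra = 0.056 * cos(75.4) / 4 = 0.003529 mm


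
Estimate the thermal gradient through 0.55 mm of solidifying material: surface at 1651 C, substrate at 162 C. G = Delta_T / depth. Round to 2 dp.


G = (1651-162)/0.55 = 2707.27 C/mm


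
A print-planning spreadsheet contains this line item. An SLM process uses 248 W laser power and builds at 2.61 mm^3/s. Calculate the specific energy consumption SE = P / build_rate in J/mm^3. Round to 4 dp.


SE = 248 / 2.61 = 95.0192 J/mm^3


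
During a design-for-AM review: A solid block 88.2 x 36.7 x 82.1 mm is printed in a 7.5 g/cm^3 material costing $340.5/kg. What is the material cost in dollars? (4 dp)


V = 88.2 * 36.7 * 82.1 = 265752.774 mm^3 = 265.752774 cm^3
Mass = 265.752774 * 7.5 / 1000 = 1.99314581 kg
Cost = 1.99314581 * 340.5 = 678.6661 $


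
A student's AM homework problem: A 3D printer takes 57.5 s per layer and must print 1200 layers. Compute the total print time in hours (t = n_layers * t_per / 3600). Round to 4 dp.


t = 1200 * 57.5 / 3600 = 19.1667 hrs


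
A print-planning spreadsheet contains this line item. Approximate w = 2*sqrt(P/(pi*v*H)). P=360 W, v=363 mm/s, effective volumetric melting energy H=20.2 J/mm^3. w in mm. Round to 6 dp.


w = 2*sqrt(360/(pi*363*20.2)) = 0.250021 mm


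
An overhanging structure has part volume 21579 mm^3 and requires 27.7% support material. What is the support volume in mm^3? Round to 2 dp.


V_support = 21579 * 0.277 = 5977.38 mm^3


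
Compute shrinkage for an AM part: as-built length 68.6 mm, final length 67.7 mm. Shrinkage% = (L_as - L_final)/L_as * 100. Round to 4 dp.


Shrinkage = ((68.6-67.7)/68.6)*100 = 1.312 %


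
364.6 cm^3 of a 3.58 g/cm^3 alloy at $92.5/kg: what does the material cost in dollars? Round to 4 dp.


Mass = 364.6*3.58/1000 = 1.305268 kg
Cost = 1.305268 * 92.5 = 120.7373 $


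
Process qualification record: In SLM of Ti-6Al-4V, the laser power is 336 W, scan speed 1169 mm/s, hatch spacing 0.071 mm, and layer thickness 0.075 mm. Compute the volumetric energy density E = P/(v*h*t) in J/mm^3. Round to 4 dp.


E = 336 / (1169*0.071*0.075) = 53.9766 J/mm^3


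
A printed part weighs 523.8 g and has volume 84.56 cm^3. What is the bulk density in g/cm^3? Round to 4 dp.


rho = 523.8 / 84.56 = 6.1944 g/cm^3


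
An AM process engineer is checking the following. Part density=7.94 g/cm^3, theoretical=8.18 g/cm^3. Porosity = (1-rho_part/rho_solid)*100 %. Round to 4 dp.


Porosity = (1-7.94/8.18)*100 = 2.934 %


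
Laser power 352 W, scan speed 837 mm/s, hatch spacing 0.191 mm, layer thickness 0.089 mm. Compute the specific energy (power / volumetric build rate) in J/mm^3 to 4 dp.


Build rate = 837 * 0.191 * 0.089 = 14.228163 mm^3/s
SE = 352 / 14.228163 = 24.7397 J/mm^3


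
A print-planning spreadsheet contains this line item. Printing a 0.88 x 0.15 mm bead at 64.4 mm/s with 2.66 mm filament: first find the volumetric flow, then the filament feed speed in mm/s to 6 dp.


Q = 0.88 * 0.15 * 64.4 = 8.5008 mm^3/s
A_fil = pi*(2.66/2)^2 = 5.55716324 mm^2
v_feed = 8.5008 / 5.55716324 = 1.529701 mm/s


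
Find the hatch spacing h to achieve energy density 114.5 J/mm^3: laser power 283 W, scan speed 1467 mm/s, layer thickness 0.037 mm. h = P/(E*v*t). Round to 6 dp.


h = 283 / (114.5*1467*0.037) = 0.045535 mm


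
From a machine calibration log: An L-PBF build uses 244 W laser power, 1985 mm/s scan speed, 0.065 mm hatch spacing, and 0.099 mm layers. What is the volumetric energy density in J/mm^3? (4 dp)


E = 244 / (1985*0.065*0.099) = 19.1021 J/mm^3


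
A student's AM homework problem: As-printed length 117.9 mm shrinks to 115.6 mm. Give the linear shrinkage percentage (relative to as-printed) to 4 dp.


Shrinkage = ((117.9-115.6)/117.9)*100 = 1.9508 %


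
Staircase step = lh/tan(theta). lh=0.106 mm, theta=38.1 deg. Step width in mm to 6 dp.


step = 0.106 / tan(38.1) = 0.135187 mm


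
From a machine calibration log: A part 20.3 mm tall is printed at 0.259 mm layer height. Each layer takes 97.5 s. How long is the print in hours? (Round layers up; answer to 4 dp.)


Layers = ceil(20.3/0.259) = 79
t = 79 * 97.5 / 3600 = 2.1396 hrs


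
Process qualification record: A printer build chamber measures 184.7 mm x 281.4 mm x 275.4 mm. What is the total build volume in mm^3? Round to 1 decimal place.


V = 184.7 * 281.4 * 275.4 = 14313799.3 mm^3


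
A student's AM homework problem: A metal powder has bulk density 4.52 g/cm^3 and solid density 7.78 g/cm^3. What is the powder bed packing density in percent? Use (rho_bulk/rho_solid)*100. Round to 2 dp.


Packing = (4.52/7.78)*100 = 58.1 %


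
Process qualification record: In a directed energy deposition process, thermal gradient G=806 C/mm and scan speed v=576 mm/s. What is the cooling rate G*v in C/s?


CR = 806 * 576 = 464256 C/s


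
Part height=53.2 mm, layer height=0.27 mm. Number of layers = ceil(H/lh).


Layers = ceil(53.2/0.27) = 198


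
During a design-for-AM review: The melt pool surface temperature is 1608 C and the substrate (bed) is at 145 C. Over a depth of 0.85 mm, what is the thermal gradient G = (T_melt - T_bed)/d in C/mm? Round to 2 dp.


G = (1608-145)/0.85 = 1721.18 C/mm


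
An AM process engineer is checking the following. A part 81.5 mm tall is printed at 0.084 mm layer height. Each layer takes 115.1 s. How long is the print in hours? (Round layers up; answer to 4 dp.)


Layers = ceil(81.5/0.084) = 971
t = 971 * 115.1 / 3600 = 31.045 hrs


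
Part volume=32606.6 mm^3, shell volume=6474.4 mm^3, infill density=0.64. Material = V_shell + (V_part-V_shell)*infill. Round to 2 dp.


V_infill = (32606.6 - 6474.4) * 0.64 = 16724.61
V_total = 6474.4 + 16724.61 = 23199.01 mm^3


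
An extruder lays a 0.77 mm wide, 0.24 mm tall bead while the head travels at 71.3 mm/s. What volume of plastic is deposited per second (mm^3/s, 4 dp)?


Rate = 0.77 * 0.24 * 71.3 = 13.1762 mm^3/s


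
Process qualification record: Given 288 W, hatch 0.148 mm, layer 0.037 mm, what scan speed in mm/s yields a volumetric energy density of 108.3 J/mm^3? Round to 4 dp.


v = 288 / (108.3*0.148*0.037) = 485.6245 mm/s


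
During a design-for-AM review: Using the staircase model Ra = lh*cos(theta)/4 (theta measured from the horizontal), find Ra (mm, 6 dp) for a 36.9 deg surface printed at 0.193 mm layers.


Ra = 0.193 * cos(36.9) / 4 = 0.038585 mm


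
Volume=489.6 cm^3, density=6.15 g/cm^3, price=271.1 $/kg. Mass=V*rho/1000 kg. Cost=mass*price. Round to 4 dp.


Mass = 489.6*6.15/1000 = 3.01104 kg
Cost = 3.01104 * 271.1 = 816.2929 $


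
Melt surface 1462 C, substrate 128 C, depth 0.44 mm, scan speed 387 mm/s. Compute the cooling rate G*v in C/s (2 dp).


G = (1462-128)/0.44 = 3031.81818182 C/mm
CR = 3031.81818182 * 387 = 1173313.64 C/s


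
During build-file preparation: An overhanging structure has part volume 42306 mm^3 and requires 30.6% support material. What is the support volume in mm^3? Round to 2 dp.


V_support = 42306 * 0.306 = 12945.64 mm^3


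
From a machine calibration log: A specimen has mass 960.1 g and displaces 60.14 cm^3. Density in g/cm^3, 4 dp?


rho = 960.1 / 60.14 = 15.9644 g/cm^3


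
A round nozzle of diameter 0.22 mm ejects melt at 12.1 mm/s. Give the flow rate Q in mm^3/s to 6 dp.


A = pi*(0.22/2)^2 = 0.03801327 mm^2
Q = 0.03801327 * 12.1 = 0.459961 mm^3/s


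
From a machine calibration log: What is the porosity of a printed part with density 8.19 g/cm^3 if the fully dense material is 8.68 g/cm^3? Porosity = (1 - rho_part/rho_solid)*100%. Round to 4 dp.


Porosity = (1-8.19/8.68)*100 = 5.6452 %


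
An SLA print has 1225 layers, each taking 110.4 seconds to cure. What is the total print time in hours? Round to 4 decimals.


t = 1225 * 110.4 / 3600 = 37.5667 hrs


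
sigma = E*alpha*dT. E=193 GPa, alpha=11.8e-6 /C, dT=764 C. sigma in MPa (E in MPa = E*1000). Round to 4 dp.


sigma = 193*1000 * 11.8e-6 * 764 = 1739.9336 MPa


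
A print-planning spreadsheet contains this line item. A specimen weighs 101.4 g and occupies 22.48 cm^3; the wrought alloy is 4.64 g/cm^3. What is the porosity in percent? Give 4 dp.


rho_part = 101.4 / 22.48 = 4.51067616 g/cm^3
Porosity = (1 - 4.51067616/4.64)*100 = 2.7872 %


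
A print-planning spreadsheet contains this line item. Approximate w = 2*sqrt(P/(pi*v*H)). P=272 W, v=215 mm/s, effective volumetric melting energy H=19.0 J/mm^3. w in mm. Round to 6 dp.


w = 2*sqrt(272/(pi*215*19.0)) = 0.291168 mm


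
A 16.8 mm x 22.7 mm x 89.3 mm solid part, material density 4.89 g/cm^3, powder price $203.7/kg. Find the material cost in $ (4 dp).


V = 16.8 * 22.7 * 89.3 = 34055.448 mm^3 = 34.055448 cm^3
Mass = 34.055448 * 4.89 / 1000 = 0.16653114 kg
Cost = 0.16653114 * 203.7 = 33.9224 $


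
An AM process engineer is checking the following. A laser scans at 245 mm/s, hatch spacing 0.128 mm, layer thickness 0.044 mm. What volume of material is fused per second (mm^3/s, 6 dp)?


Rate = 245 * 0.128 * 0.044 = 1.37984 mm^3/s


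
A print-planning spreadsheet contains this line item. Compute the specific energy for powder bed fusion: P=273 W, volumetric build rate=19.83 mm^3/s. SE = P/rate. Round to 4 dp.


SE = 273 / 19.83 = 13.767 J/mm^3


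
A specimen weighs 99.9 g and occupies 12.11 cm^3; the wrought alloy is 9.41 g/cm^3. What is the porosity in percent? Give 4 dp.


rho_part = 99.9 / 12.11 = 8.24938068 g/cm^3
Porosity = (1 - 8.24938068/9.41)*100 = 12.3339 %


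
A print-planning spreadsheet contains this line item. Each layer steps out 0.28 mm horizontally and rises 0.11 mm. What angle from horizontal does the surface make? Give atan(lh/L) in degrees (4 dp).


angle = atan(0.11/0.28) = 21.4477 degrees


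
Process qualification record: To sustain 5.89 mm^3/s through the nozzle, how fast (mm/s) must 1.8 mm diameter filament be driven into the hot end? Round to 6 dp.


A = pi*(1.8/2)^2 = 2.54469
v = 5.89 / 2.54469 = 2.314624 mm/s


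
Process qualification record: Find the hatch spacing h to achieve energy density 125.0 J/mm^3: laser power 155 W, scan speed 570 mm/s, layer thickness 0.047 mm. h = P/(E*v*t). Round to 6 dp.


h = 155 / (125.0*570*0.047) = 0.046286 mm


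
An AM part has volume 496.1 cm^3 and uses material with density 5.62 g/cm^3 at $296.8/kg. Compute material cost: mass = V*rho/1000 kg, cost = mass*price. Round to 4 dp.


Mass = 496.1*5.62/1000 = 2.788082 kg
Cost = 2.788082 * 296.8 = 827.5027 $


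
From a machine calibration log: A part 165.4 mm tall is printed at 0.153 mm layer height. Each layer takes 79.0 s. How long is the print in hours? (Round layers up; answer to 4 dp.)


Layers = ceil(165.4/0.153) = 1082
t = 1082 * 79.0 / 3600 = 23.7439 hrs


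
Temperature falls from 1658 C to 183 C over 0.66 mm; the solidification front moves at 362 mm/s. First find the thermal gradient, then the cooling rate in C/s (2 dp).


G = (1658-183)/0.66 = 2234.84848485 C/mm
CR = 2234.84848485 * 362 = 809015.15 C/s


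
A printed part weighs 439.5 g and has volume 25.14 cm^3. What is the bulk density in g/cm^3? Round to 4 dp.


rho = 439.5 / 25.14 = 17.4821 g/cm^3


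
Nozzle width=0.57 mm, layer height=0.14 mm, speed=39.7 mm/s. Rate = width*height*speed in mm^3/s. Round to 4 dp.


Rate = 0.57 * 0.14 * 39.7 = 3.1681 mm^3/s


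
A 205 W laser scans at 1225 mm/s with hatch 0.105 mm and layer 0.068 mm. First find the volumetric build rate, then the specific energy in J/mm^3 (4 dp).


Build rate = 1225 * 0.105 * 0.068 = 8.7465 mm^3/s
SE = 205 / 8.7465 = 23.4379 J/mm^3


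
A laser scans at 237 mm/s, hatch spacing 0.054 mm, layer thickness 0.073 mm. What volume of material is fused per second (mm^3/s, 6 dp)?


Rate = 237 * 0.054 * 0.073 = 0.934254 mm^3/s


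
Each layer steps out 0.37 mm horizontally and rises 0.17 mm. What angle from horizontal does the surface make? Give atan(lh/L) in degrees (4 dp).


angle = atan(0.17/0.37) = 24.6769 degrees


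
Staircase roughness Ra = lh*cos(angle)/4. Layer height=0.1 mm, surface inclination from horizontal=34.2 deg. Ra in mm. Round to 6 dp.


Ra = 0.1 * cos(34.2) / 4 = 0.020677 mm


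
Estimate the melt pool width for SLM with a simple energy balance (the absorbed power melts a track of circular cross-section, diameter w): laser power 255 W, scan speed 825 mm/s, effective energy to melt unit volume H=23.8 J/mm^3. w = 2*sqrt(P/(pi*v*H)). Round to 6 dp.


w = 2*sqrt(255/(pi*825*23.8)) = 0.128591 mm


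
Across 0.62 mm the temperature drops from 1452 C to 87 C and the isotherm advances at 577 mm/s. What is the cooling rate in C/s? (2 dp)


G = (1452-87)/0.62 = 2201.61290323 C/mm
CR = 2201.61290323 * 577 = 1270330.65 C/s


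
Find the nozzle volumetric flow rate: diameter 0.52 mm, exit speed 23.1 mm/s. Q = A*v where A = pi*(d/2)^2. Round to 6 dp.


A = pi*(0.52/2)^2 = 0.21237166 mm^2
Q = 0.21237166 * 23.1 = 4.905785 mm^3/s


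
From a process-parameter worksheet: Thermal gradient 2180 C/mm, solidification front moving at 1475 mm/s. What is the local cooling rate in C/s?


CR = 2180 * 1475 = 3215500 C/s


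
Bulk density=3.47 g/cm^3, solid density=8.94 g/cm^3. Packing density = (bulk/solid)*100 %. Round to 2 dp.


Packing = (3.47/8.94)*100 = 38.81 %


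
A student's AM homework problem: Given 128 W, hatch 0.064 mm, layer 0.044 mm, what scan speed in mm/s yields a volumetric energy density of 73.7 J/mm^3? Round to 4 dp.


v = 128 / (73.7*0.064*0.044) = 616.751 mm/s


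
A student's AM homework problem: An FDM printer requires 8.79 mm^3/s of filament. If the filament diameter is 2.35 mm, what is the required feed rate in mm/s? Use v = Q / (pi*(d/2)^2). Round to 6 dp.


A = pi*(2.35/2)^2 = 4.337361
v = 8.79 / 4.337361 = 2.026578 mm/s


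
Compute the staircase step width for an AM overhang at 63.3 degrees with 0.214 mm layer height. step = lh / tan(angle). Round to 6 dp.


step = 0.214 / tan(63.3) = 0.107631 mm


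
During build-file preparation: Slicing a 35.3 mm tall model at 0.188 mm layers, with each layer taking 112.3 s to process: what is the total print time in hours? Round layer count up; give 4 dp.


Layers = ceil(35.3/0.188) = 188
t = 188 * 112.3 / 3600 = 5.8646 hrs


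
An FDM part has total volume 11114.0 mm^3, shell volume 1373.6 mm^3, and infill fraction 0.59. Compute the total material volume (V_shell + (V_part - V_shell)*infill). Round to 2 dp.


V_infill = (11114.0 - 1373.6) * 0.59 = 5746.84
V_total = 1373.6 + 5746.84 = 7120.44 mm^3


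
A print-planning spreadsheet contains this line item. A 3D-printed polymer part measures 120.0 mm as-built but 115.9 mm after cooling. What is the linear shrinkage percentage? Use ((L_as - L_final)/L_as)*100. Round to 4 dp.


Shrinkage = ((120.0-115.9)/120.0)*100 = 3.4167 %


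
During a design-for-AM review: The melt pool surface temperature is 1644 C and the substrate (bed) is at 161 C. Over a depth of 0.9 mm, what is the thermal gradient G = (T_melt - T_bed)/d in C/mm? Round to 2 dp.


G = (1644-161)/0.9 = 1647.78 C/mm


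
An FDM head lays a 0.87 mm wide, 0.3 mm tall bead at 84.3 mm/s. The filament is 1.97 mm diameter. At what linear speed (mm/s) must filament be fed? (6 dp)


Q = 0.87 * 0.3 * 84.3 = 22.0023 mm^3/s
A_fil = pi*(1.97/2)^2 = 3.04805173 mm^2
v_feed = 22.0023 / 3.04805173 = 7.21848 mm/s


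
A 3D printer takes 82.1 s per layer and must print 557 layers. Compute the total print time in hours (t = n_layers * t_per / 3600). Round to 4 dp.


t = 557 * 82.1 / 3600 = 12.7027 hrs


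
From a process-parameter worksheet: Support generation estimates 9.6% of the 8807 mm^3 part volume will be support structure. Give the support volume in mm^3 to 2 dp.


V_support = 8807 * 0.096 = 845.47 mm^3
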